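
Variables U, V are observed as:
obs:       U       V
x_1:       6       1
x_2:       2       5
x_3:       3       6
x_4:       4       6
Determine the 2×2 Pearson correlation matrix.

Step 1 — column means:
  mean(U) = (6 + 2 + 3 + 4) / 4 = 15/4 = 3.75
  mean(V) = (1 + 5 + 6 + 6) / 4 = 18/4 = 4.5

Step 2 — sample variances and covariances s[i,j] = (1/(n-1)) · Σ_k (x_{k,i} - mean_i) · (x_{k,j} - mean_j), with n-1 = 3:
  s[U,U] = ((2.25)·(2.25) + (-1.75)·(-1.75) + (-0.75)·(-0.75) + (0.25)·(0.25)) / 3 = 8.75/3 = 2.9167
  s[U,V] = ((2.25)·(-3.5) + (-1.75)·(0.5) + (-0.75)·(1.5) + (0.25)·(1.5)) / 3 = -9.5/3 = -3.1667
  s[V,V] = ((-3.5)·(-3.5) + (0.5)·(0.5) + (1.5)·(1.5) + (1.5)·(1.5)) / 3 = 17/3 = 5.6667
  Sample standard deviations s_i = √(s[i,i]):
  s(U) = √(2.9167) = 1.7078
  s(V) = √(5.6667) = 2.3805

Step 3 — r_{ij} = s_{ij} / (s_i · s_j):
  r[U,U] = 1 (diagonal).
  r[U,V] = -3.1667 / (1.7078 · 2.3805) = -3.1667 / 4.0654 = -0.7789
  r[V,V] = 1 (diagonal).

R is symmetric with unit diagonal. Assembling:

R = [[1, -0.7789],
 [-0.7789, 1]]


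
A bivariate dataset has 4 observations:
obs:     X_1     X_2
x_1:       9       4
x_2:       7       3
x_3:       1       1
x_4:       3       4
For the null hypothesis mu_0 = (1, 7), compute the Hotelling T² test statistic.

Step 1 — sample mean vector:
  mean(X_1) = (9 + 7 + 1 + 3) / 4 = 20/4 = 5
  mean(X_2) = (4 + 3 + 1 + 4) / 4 = 12/4 = 3
  x̄ = (5, 3),  deviation x̄ - mu_0 = (5, 3) - (1, 7) = (4, -4).

Step 2 — sample covariance matrix, S[i,j] = (1/(n-1)) · Σ_k (x_{k,i} - mean_i) · (x_{k,j} - mean_j), divisor n-1 = 3:
  S[X_1,X_1] = ((4)·(4) + (2)·(2) + (-4)·(-4) + (-2)·(-2)) / 3 = 40/3 = 13.3333
  S[X_1,X_2] = ((4)·(1) + (2)·(0) + (-4)·(-2) + (-2)·(1)) / 3 = 10/3 = 3.3333
  S[X_2,X_2] = ((1)·(1) + (0)·(0) + (-2)·(-2) + (1)·(1)) / 3 = 6/3 = 2
  S = [[13.3333, 3.3333],
 [3.3333, 2]].

Step 3 — invert S. det(S) = 13.3333·2 - (3.3333)² = 15.5556.
  S^{-1} = (1/det) · [[d, -b], [-b, a]] = [[0.1286, -0.2143],
 [-0.2143, 0.8571]].

Step 4 — quadratic form (x̄ - mu_0)^T · S^{-1} · (x̄ - mu_0):
  S^{-1} · (x̄ - mu_0) = (1.3714, -4.2857),
  (x̄ - mu_0)^T · [...] = (4)·(1.3714) + (-4)·(-4.2857) = 22.6286.

Step 5 — scale by n: T² = 4 · 22.6286 = 90.5143.

T² ≈ 90.5143


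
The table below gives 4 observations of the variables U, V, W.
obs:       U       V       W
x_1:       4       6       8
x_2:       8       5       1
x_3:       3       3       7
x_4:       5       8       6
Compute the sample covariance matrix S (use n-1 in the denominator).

Step 1 — column means:
  mean(U) = (4 + 8 + 3 + 5) / 4 = 20/4 = 5
  mean(V) = (6 + 5 + 3 + 8) / 4 = 22/4 = 5.5
  mean(W) = (8 + 1 + 7 + 6) / 4 = 22/4 = 5.5

Step 2 — sample covariance S[i,j] = (1/(n-1)) · Σ_k (x_{k,i} - mean_i) · (x_{k,j} - mean_j), with n-1 = 3.
  S[U,U] = ((-1)·(-1) + (3)·(3) + (-2)·(-2) + (0)·(0)) / 3 = 14/3 = 4.6667
  S[U,V] = ((-1)·(0.5) + (3)·(-0.5) + (-2)·(-2.5) + (0)·(2.5)) / 3 = 3/3 = 1
  S[U,W] = ((-1)·(2.5) + (3)·(-4.5) + (-2)·(1.5) + (0)·(0.5)) / 3 = -19/3 = -6.3333
  S[V,V] = ((0.5)·(0.5) + (-0.5)·(-0.5) + (-2.5)·(-2.5) + (2.5)·(2.5)) / 3 = 13/3 = 4.3333
  S[V,W] = ((0.5)·(2.5) + (-0.5)·(-4.5) + (-2.5)·(1.5) + (2.5)·(0.5)) / 3 = 1/3 = 0.3333
  S[W,W] = ((2.5)·(2.5) + (-4.5)·(-4.5) + (1.5)·(1.5) + (0.5)·(0.5)) / 3 = 29/3 = 9.6667

S is symmetric (S[j,i] = S[i,j]). Assembling:

S = [[4.6667, 1, -6.3333],
 [1, 4.3333, 0.3333],
 [-6.3333, 0.3333, 9.6667]]


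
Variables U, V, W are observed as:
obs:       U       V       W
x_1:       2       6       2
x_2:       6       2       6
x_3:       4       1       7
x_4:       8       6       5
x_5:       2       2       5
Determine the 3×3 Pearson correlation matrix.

Step 1 — column means:
  mean(U) = (2 + 6 + 4 + 8 + 2) / 5 = 22/5 = 4.4
  mean(V) = (6 + 2 + 1 + 6 + 2) / 5 = 17/5 = 3.4
  mean(W) = (2 + 6 + 7 + 5 + 5) / 5 = 25/5 = 5

Step 2 — sample variances and covariances s[i,j] = (1/(n-1)) · Σ_k (x_{k,i} - mean_i) · (x_{k,j} - mean_j), with n-1 = 4:
  s[U,U] = ((-2.4)·(-2.4) + (1.6)·(1.6) + (-0.4)·(-0.4) + (3.6)·(3.6) + (-2.4)·(-2.4)) / 4 = 27.2/4 = 6.8
  s[U,V] = ((-2.4)·(2.6) + (1.6)·(-1.4) + (-0.4)·(-2.4) + (3.6)·(2.6) + (-2.4)·(-1.4)) / 4 = 5.2/4 = 1.3
  s[U,W] = ((-2.4)·(-3) + (1.6)·(1) + (-0.4)·(2) + (3.6)·(0) + (-2.4)·(0)) / 4 = 8/4 = 2
  s[V,V] = ((2.6)·(2.6) + (-1.4)·(-1.4) + (-2.4)·(-2.4) + (2.6)·(2.6) + (-1.4)·(-1.4)) / 4 = 23.2/4 = 5.8
  s[V,W] = ((2.6)·(-3) + (-1.4)·(1) + (-2.4)·(2) + (2.6)·(0) + (-1.4)·(0)) / 4 = -14/4 = -3.5
  s[W,W] = ((-3)·(-3) + (1)·(1) + (2)·(2) + (0)·(0) + (0)·(0)) / 4 = 14/4 = 3.5
  Sample standard deviations s_i = √(s[i,i]):
  s(U) = √(6.8) = 2.6077
  s(V) = √(5.8) = 2.4083
  s(W) = √(3.5) = 1.8708

Step 3 — r_{ij} = s_{ij} / (s_i · s_j):
  r[U,U] = 1 (diagonal).
  r[U,V] = 1.3 / (2.6077 · 2.4083) = 1.3 / 6.2801 = 0.207
  r[U,W] = 2 / (2.6077 · 1.8708) = 2 / 4.8785 = 0.41
  r[V,V] = 1 (diagonal).
  r[V,W] = -3.5 / (2.4083 · 1.8708) = -3.5 / 4.5056 = -0.7768
  r[W,W] = 1 (diagonal).

R is symmetric with unit diagonal. Assembling:

R = [[1, 0.207, 0.41],
 [0.207, 1, -0.7768],
 [0.41, -0.7768, 1]]


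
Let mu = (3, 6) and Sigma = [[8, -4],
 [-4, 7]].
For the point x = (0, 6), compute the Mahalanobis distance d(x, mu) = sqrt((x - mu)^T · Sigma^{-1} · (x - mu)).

Step 1 — centre the observation: (x - mu) = (-3, 0).

Step 2 — invert Sigma. det(Sigma) = 8·7 - (-4)² = 40.
  Sigma^{-1} = (1/det) · [[d, -b], [-b, a]] = [[0.175, 0.1],
 [0.1, 0.2]].

Step 3 — form the quadratic (x - mu)^T · Sigma^{-1} · (x - mu):
  Sigma^{-1} · (x - mu) = (-0.525, -0.3).
  (x - mu)^T · [Sigma^{-1} · (x - mu)] = (-3)·(-0.525) + (0)·(-0.3) = 1.575.

Step 4 — take square root: d = √(1.575) ≈ 1.255.

d(x, mu) = √(1.575) ≈ 1.255


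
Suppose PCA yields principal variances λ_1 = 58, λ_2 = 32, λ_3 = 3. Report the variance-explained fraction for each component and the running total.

Step 1 — total variance = trace(Sigma) = Σ λ_i = 58 + 32 + 3 = 93.

Step 2 — fraction explained by component i = λ_i / Σ λ:
  PC1: 58/93 = 0.6237
  PC2: 32/93 = 0.3441
  PC3: 3/93 = 0.0323

Step 3 — cumulative fraction after k components = (λ_1 + ... + λ_k) / Σ λ:
  k = 1: 58/93 = 0.6237
  k = 2: (58 + 32)/93 = 90/93 = 0.9677
  k = 3: (58 + 32 + 3)/93 = 93/93 = 1

Summary (fraction, with percent):

explained: PC1 0.6237 (62.37%), PC2 0.3441 (34.41%), PC3 0.0323 (3.23%);  cumulative: 0.6237, 0.9677, 1


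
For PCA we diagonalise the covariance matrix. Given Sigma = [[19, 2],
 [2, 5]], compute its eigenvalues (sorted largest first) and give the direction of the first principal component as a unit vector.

Step 1 — characteristic polynomial of 2×2 Sigma:
  det(Sigma - λI) = λ² - trace · λ + det = 0.
  trace = 19 + 5 = 24, det = 19·5 - (2)² = 91.
Step 2 — discriminant:
  Δ = trace² - 4·det = 576 - 364 = 212.
Step 3 — eigenvalues:
  λ = (trace ± √Δ)/2 = (24 ± 14.5602)/2,
  λ_1 = 19.2801,  λ_2 = 4.7199.

Step 4 — unit eigenvector for λ_1: solve (Sigma - λ_1 I)v = 0. First row:
  (19 - 19.2801)·v_x + (2)·v_y = 0, i.e. (-0.2801)·v_x + (2)·v_y = 0,
  so v ∝ (b, λ_1 - a) = (2, 0.2801) = u.
  ||u|| = √((2)² + (0.2801)²) = √(4.0785) ≈ 2.0195,
  v_1 = u/||u|| ≈ (0.9903, 0.1387) (||v_1|| = 1).

λ_1 = 19.2801,  λ_2 = 4.7199;  v_1 ≈ (0.9903, 0.1387)


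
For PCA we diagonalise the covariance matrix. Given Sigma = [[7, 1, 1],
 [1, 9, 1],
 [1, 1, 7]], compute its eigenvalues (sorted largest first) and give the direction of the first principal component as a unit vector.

Step 1 — characteristic polynomial p(λ) = det(λI - Sigma) = λ³ - tr·λ² + c_1·λ - det, where tr = trace, c_1 = sum of the principal 2×2 minors, det = det(Sigma):
  tr = 7 + 9 + 7 = 23,
  c_1 = (7·9 - (1)²) + (7·7 - (1)²) + (9·7 - (1)²) = 62 + 48 + 62 = 172,
  det = 7·(9·7 - (1)²) - (1)·((1)·7 - (1)·(1)) + (1)·((1)·(1) - 9·(1)) = 7·(62) - (1)·(6) + (1)·(-8) = 420.
  So p(λ) = λ³ - 23λ² + 172λ - 420.
Step 2 — look for an integer root (rational root theorem: any rational root is an integer divisor of 420). Testing λ = 6:
  p(6) = 216 - 828 + 1032 - 420 = 0  ✓
  Dividing out (λ - 6): p(λ) = (λ - 6)(λ² - 17λ + 70).
Step 3 — remaining eigenvalues from the quadratic λ² - 17λ + 70 = 0:
  Δ = 17² - 4·70 = 289 - 280 = 9,  λ = (17 ± √9)/2 = (17 ± 3)/2 = 10 or 7.
  Sorted: λ_1 = 10,  λ_2 = 7,  λ_3 = 6  (check: sum = 23 = tr ✓).

Step 4 — unit eigenvector for λ_1 = 10: v spans the null space of (Sigma - λ_1 I), whose rows are
  r_1 = (-3, 1, 1),  r_2 = (1, -1, 1),  r_3 = (1, 1, -3).
  v is orthogonal to every row, so take v ∝ r_1 × r_2 = ((1)·(1) - (1)·(-1), (1)·(1) - (-3)·(1), (-3)·(-1) - (1)·(1)) = (2, 4, 2).
  Rescale (divide by 2): u = (1, 2, 1).
  ||u|| = √((1)² + (2)² + (1)²) = √(6) ≈ 2.4495,  v_1 = u/||u|| ≈ (0.4082, 0.8165, 0.4082) (||v_1|| = 1).

λ_1 = 10,  λ_2 = 7,  λ_3 = 6;  v_1 ≈ (0.4082, 0.8165, 0.4082)


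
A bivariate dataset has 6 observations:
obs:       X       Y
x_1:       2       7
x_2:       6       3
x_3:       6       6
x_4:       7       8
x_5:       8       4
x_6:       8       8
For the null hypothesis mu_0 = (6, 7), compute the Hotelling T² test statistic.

Step 1 — sample mean vector:
  mean(X) = (2 + 6 + 6 + 7 + 8 + 8) / 6 = 37/6 = 6.1667
  mean(Y) = (7 + 3 + 6 + 8 + 4 + 8) / 6 = 36/6 = 6
  x̄ = (6.1667, 6),  deviation x̄ - mu_0 = (6.1667, 6) - (6, 7) = (0.1667, -1).

Step 2 — sample covariance matrix, S[i,j] = (1/(n-1)) · Σ_k (x_{k,i} - mean_i) · (x_{k,j} - mean_j), divisor n-1 = 5:
  S[X,X] = ((-4.1667)·(-4.1667) + (-0.1667)·(-0.1667) + (-0.1667)·(-0.1667) + (0.8333)·(0.8333) + (1.8333)·(1.8333) + (1.8333)·(1.8333)) / 5 = 24.8333/5 = 4.9667
  S[X,Y] = ((-4.1667)·(1) + (-0.1667)·(-3) + (-0.1667)·(0) + (0.8333)·(2) + (1.8333)·(-2) + (1.8333)·(2)) / 5 = -2/5 = -0.4
  S[Y,Y] = ((1)·(1) + (-3)·(-3) + (0)·(0) + (2)·(2) + (-2)·(-2) + (2)·(2)) / 5 = 22/5 = 4.4
  S = [[4.9667, -0.4],
 [-0.4, 4.4]].

Step 3 — invert S. det(S) = 4.9667·4.4 - (-0.4)² = 21.6933.
  S^{-1} = (1/det) · [[d, -b], [-b, a]] = [[0.2028, 0.0184],
 [0.0184, 0.2289]].

Step 4 — quadratic form (x̄ - mu_0)^T · S^{-1} · (x̄ - mu_0):
  S^{-1} · (x̄ - mu_0) = (0.0154, -0.2259),
  (x̄ - mu_0)^T · [...] = (0.1667)·(0.0154) + (-1)·(-0.2259) = 0.2284.

Step 5 — scale by n: T² = 6 · 0.2284 = 1.3706.

T² ≈ 1.3706


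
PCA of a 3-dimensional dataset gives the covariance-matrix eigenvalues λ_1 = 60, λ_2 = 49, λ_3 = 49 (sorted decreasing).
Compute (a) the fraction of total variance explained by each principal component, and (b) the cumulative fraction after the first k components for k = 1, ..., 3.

Step 1 — total variance = trace(Sigma) = Σ λ_i = 60 + 49 + 49 = 158.

Step 2 — fraction explained by component i = λ_i / Σ λ:
  PC1: 60/158 = 0.3797
  PC2: 49/158 = 0.3101
  PC3: 49/158 = 0.3101

Step 3 — cumulative fraction after k components = (λ_1 + ... + λ_k) / Σ λ:
  k = 1: 60/158 = 0.3797
  k = 2: (60 + 49)/158 = 109/158 = 0.6899
  k = 3: (60 + 49 + 49)/158 = 158/158 = 1

Summary (fraction, with percent):

explained: PC1 0.3797 (37.97%), PC2 0.3101 (31.01%), PC3 0.3101 (31.01%);  cumulative: 0.3797, 0.6899, 1


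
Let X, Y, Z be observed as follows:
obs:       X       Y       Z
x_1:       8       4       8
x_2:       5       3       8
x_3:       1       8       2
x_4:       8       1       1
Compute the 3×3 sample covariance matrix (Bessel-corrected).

Step 1 — column means:
  mean(X) = (8 + 5 + 1 + 8) / 4 = 22/4 = 5.5
  mean(Y) = (4 + 3 + 8 + 1) / 4 = 16/4 = 4
  mean(Z) = (8 + 8 + 2 + 1) / 4 = 19/4 = 4.75

Step 2 — sample covariance S[i,j] = (1/(n-1)) · Σ_k (x_{k,i} - mean_i) · (x_{k,j} - mean_j), with n-1 = 3.
  S[X,X] = ((2.5)·(2.5) + (-0.5)·(-0.5) + (-4.5)·(-4.5) + (2.5)·(2.5)) / 3 = 33/3 = 11
  S[X,Y] = ((2.5)·(0) + (-0.5)·(-1) + (-4.5)·(4) + (2.5)·(-3)) / 3 = -25/3 = -8.3333
  S[X,Z] = ((2.5)·(3.25) + (-0.5)·(3.25) + (-4.5)·(-2.75) + (2.5)·(-3.75)) / 3 = 9.5/3 = 3.1667
  S[Y,Y] = ((0)·(0) + (-1)·(-1) + (4)·(4) + (-3)·(-3)) / 3 = 26/3 = 8.6667
  S[Y,Z] = ((0)·(3.25) + (-1)·(3.25) + (4)·(-2.75) + (-3)·(-3.75)) / 3 = -3/3 = -1
  S[Z,Z] = ((3.25)·(3.25) + (3.25)·(3.25) + (-2.75)·(-2.75) + (-3.75)·(-3.75)) / 3 = 42.75/3 = 14.25

S is symmetric (S[j,i] = S[i,j]). Assembling:

S = [[11, -8.3333, 3.1667],
 [-8.3333, 8.6667, -1],
 [3.1667, -1, 14.25]]


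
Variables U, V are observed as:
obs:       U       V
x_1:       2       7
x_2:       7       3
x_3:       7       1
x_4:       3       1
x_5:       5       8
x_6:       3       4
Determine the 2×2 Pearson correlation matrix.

Step 1 — column means:
  mean(U) = (2 + 7 + 7 + 3 + 5 + 3) / 6 = 27/6 = 4.5
  mean(V) = (7 + 3 + 1 + 1 + 8 + 4) / 6 = 24/6 = 4

Step 2 — sample variances and covariances s[i,j] = (1/(n-1)) · Σ_k (x_{k,i} - mean_i) · (x_{k,j} - mean_j), with n-1 = 5:
  s[U,U] = ((-2.5)·(-2.5) + (2.5)·(2.5) + (2.5)·(2.5) + (-1.5)·(-1.5) + (0.5)·(0.5) + (-1.5)·(-1.5)) / 5 = 23.5/5 = 4.7
  s[U,V] = ((-2.5)·(3) + (2.5)·(-1) + (2.5)·(-3) + (-1.5)·(-3) + (0.5)·(4) + (-1.5)·(0)) / 5 = -11/5 = -2.2
  s[V,V] = ((3)·(3) + (-1)·(-1) + (-3)·(-3) + (-3)·(-3) + (4)·(4) + (0)·(0)) / 5 = 44/5 = 8.8
  Sample standard deviations s_i = √(s[i,i]):
  s(U) = √(4.7) = 2.1679
  s(V) = √(8.8) = 2.9665

Step 3 — r_{ij} = s_{ij} / (s_i · s_j):
  r[U,U] = 1 (diagonal).
  r[U,V] = -2.2 / (2.1679 · 2.9665) = -2.2 / 6.4312 = -0.3421
  r[V,V] = 1 (diagonal).

R is symmetric with unit diagonal. Assembling:

R = [[1, -0.3421],
 [-0.3421, 1]]


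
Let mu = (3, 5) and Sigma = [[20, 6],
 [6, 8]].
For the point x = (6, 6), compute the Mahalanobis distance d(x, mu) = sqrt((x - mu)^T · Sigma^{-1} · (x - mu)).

Step 1 — centre the observation: (x - mu) = (3, 1).

Step 2 — invert Sigma. det(Sigma) = 20·8 - (6)² = 124.
  Sigma^{-1} = (1/det) · [[d, -b], [-b, a]] = [[0.0645, -0.0484],
 [-0.0484, 0.1613]].

Step 3 — form the quadratic (x - mu)^T · Sigma^{-1} · (x - mu):
  Sigma^{-1} · (x - mu) = (0.1452, 0.0161).
  (x - mu)^T · [Sigma^{-1} · (x - mu)] = (3)·(0.1452) + (1)·(0.0161) = 0.4516.

Step 4 — take square root: d = √(0.4516) ≈ 0.672.

d(x, mu) = √(0.4516) ≈ 0.672


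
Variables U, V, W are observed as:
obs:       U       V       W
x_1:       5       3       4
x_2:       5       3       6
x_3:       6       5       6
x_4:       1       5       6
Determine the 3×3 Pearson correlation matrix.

Step 1 — column means:
  mean(U) = (5 + 5 + 6 + 1) / 4 = 17/4 = 4.25
  mean(V) = (3 + 3 + 5 + 5) / 4 = 16/4 = 4
  mean(W) = (4 + 6 + 6 + 6) / 4 = 22/4 = 5.5

Step 2 — sample variances and covariances s[i,j] = (1/(n-1)) · Σ_k (x_{k,i} - mean_i) · (x_{k,j} - mean_j), with n-1 = 3:
  s[U,U] = ((0.75)·(0.75) + (0.75)·(0.75) + (1.75)·(1.75) + (-3.25)·(-3.25)) / 3 = 14.75/3 = 4.9167
  s[U,V] = ((0.75)·(-1) + (0.75)·(-1) + (1.75)·(1) + (-3.25)·(1)) / 3 = -3/3 = -1
  s[U,W] = ((0.75)·(-1.5) + (0.75)·(0.5) + (1.75)·(0.5) + (-3.25)·(0.5)) / 3 = -1.5/3 = -0.5
  s[V,V] = ((-1)·(-1) + (-1)·(-1) + (1)·(1) + (1)·(1)) / 3 = 4/3 = 1.3333
  s[V,W] = ((-1)·(-1.5) + (-1)·(0.5) + (1)·(0.5) + (1)·(0.5)) / 3 = 2/3 = 0.6667
  s[W,W] = ((-1.5)·(-1.5) + (0.5)·(0.5) + (0.5)·(0.5) + (0.5)·(0.5)) / 3 = 3/3 = 1
  Sample standard deviations s_i = √(s[i,i]):
  s(U) = √(4.9167) = 2.2174
  s(V) = √(1.3333) = 1.1547
  s(W) = √(1) = 1

Step 3 — r_{ij} = s_{ij} / (s_i · s_j):
  r[U,U] = 1 (diagonal).
  r[U,V] = -1 / (2.2174 · 1.1547) = -1 / 2.5604 = -0.3906
  r[U,W] = -0.5 / (2.2174 · 1) = -0.5 / 2.2174 = -0.2255
  r[V,V] = 1 (diagonal).
  r[V,W] = 0.6667 / (1.1547 · 1) = 0.6667 / 1.1547 = 0.5774
  r[W,W] = 1 (diagonal).

R is symmetric with unit diagonal. Assembling:

R = [[1, -0.3906, -0.2255],
 [-0.3906, 1, 0.5774],
 [-0.2255, 0.5774, 1]]


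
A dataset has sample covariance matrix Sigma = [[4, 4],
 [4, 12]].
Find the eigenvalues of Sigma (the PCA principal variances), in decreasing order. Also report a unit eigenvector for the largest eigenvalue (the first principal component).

Step 1 — characteristic polynomial of 2×2 Sigma:
  det(Sigma - λI) = λ² - trace · λ + det = 0.
  trace = 4 + 12 = 16, det = 4·12 - (4)² = 32.
Step 2 — discriminant:
  Δ = trace² - 4·det = 256 - 128 = 128.
Step 3 — eigenvalues:
  λ = (trace ± √Δ)/2 = (16 ± 11.3137)/2,
  λ_1 = 13.6569,  λ_2 = 2.3431.

Step 4 — unit eigenvector for λ_1: solve (Sigma - λ_1 I)v = 0. First row:
  (4 - 13.6569)·v_x + (4)·v_y = 0, i.e. (-9.6569)·v_x + (4)·v_y = 0,
  so v ∝ (b, λ_1 - a) = (4, 9.6569) = u.
  ||u|| = √((4)² + (9.6569)²) = √(109.2548) ≈ 10.4525,
  v_1 = u/||u|| ≈ (0.3827, 0.9239) (||v_1|| = 1).

λ_1 = 13.6569,  λ_2 = 2.3431;  v_1 ≈ (0.3827, 0.9239)


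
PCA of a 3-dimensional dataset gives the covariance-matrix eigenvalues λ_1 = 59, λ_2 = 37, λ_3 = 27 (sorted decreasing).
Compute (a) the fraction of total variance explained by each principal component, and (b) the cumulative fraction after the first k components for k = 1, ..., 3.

Step 1 — total variance = trace(Sigma) = Σ λ_i = 59 + 37 + 27 = 123.

Step 2 — fraction explained by component i = λ_i / Σ λ:
  PC1: 59/123 = 0.4797
  PC2: 37/123 = 0.3008
  PC3: 27/123 = 0.2195

Step 3 — cumulative fraction after k components = (λ_1 + ... + λ_k) / Σ λ:
  k = 1: 59/123 = 0.4797
  k = 2: (59 + 37)/123 = 96/123 = 0.7805
  k = 3: (59 + 37 + 27)/123 = 123/123 = 1

Summary (fraction, with percent):

explained: PC1 0.4797 (47.97%), PC2 0.3008 (30.08%), PC3 0.2195 (21.95%);  cumulative: 0.4797, 0.7805, 1


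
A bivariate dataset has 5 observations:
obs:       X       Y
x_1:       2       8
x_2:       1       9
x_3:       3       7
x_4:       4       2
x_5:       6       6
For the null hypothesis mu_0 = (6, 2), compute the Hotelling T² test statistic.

Step 1 — sample mean vector:
  mean(X) = (2 + 1 + 3 + 4 + 6) / 5 = 16/5 = 3.2
  mean(Y) = (8 + 9 + 7 + 2 + 6) / 5 = 32/5 = 6.4
  x̄ = (3.2, 6.4),  deviation x̄ - mu_0 = (3.2, 6.4) - (6, 2) = (-2.8, 4.4).

Step 2 — sample covariance matrix, S[i,j] = (1/(n-1)) · Σ_k (x_{k,i} - mean_i) · (x_{k,j} - mean_j), divisor n-1 = 4:
  S[X,X] = ((-1.2)·(-1.2) + (-2.2)·(-2.2) + (-0.2)·(-0.2) + (0.8)·(0.8) + (2.8)·(2.8)) / 4 = 14.8/4 = 3.7
  S[X,Y] = ((-1.2)·(1.6) + (-2.2)·(2.6) + (-0.2)·(0.6) + (0.8)·(-4.4) + (2.8)·(-0.4)) / 4 = -12.4/4 = -3.1
  S[Y,Y] = ((1.6)·(1.6) + (2.6)·(2.6) + (0.6)·(0.6) + (-4.4)·(-4.4) + (-0.4)·(-0.4)) / 4 = 29.2/4 = 7.3
  S = [[3.7, -3.1],
 [-3.1, 7.3]].

Step 3 — invert S. det(S) = 3.7·7.3 - (-3.1)² = 17.4.
  S^{-1} = (1/det) · [[d, -b], [-b, a]] = [[0.4195, 0.1782],
 [0.1782, 0.2126]].

Step 4 — quadratic form (x̄ - mu_0)^T · S^{-1} · (x̄ - mu_0):
  S^{-1} · (x̄ - mu_0) = (-0.3908, 0.4368),
  (x̄ - mu_0)^T · [...] = (-2.8)·(-0.3908) + (4.4)·(0.4368) = 3.0161.

Step 5 — scale by n: T² = 5 · 3.0161 = 15.0805.

T² ≈ 15.0805


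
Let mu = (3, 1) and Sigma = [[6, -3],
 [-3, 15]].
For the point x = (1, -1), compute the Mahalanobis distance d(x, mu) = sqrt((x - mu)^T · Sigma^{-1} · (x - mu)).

Step 1 — centre the observation: (x - mu) = (-2, -2).

Step 2 — invert Sigma. det(Sigma) = 6·15 - (-3)² = 81.
  Sigma^{-1} = (1/det) · [[d, -b], [-b, a]] = [[0.1852, 0.037],
 [0.037, 0.0741]].

Step 3 — form the quadratic (x - mu)^T · Sigma^{-1} · (x - mu):
  Sigma^{-1} · (x - mu) = (-0.4444, -0.2222).
  (x - mu)^T · [Sigma^{-1} · (x - mu)] = (-2)·(-0.4444) + (-2)·(-0.2222) = 1.3333.

Step 4 — take square root: d = √(1.3333) ≈ 1.1547.

d(x, mu) = √(1.3333) ≈ 1.1547


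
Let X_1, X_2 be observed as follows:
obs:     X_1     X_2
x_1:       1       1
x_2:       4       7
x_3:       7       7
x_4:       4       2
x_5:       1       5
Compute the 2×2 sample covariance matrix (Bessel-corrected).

Step 1 — column means:
  mean(X_1) = (1 + 4 + 7 + 4 + 1) / 5 = 17/5 = 3.4
  mean(X_2) = (1 + 7 + 7 + 2 + 5) / 5 = 22/5 = 4.4

Step 2 — sample covariance S[i,j] = (1/(n-1)) · Σ_k (x_{k,i} - mean_i) · (x_{k,j} - mean_j), with n-1 = 4.
  S[X_1,X_1] = ((-2.4)·(-2.4) + (0.6)·(0.6) + (3.6)·(3.6) + (0.6)·(0.6) + (-2.4)·(-2.4)) / 4 = 25.2/4 = 6.3
  S[X_1,X_2] = ((-2.4)·(-3.4) + (0.6)·(2.6) + (3.6)·(2.6) + (0.6)·(-2.4) + (-2.4)·(0.6)) / 4 = 16.2/4 = 4.05
  S[X_2,X_2] = ((-3.4)·(-3.4) + (2.6)·(2.6) + (2.6)·(2.6) + (-2.4)·(-2.4) + (0.6)·(0.6)) / 4 = 31.2/4 = 7.8

S is symmetric (S[j,i] = S[i,j]). Assembling:

S = [[6.3, 4.05],
 [4.05, 7.8]]


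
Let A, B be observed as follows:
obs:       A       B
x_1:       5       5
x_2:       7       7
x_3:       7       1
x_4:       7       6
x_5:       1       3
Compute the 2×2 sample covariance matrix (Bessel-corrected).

Step 1 — column means:
  mean(A) = (5 + 7 + 7 + 7 + 1) / 5 = 27/5 = 5.4
  mean(B) = (5 + 7 + 1 + 6 + 3) / 5 = 22/5 = 4.4

Step 2 — sample covariance S[i,j] = (1/(n-1)) · Σ_k (x_{k,i} - mean_i) · (x_{k,j} - mean_j), with n-1 = 4.
  S[A,A] = ((-0.4)·(-0.4) + (1.6)·(1.6) + (1.6)·(1.6) + (1.6)·(1.6) + (-4.4)·(-4.4)) / 4 = 27.2/4 = 6.8
  S[A,B] = ((-0.4)·(0.6) + (1.6)·(2.6) + (1.6)·(-3.4) + (1.6)·(1.6) + (-4.4)·(-1.4)) / 4 = 7.2/4 = 1.8
  S[B,B] = ((0.6)·(0.6) + (2.6)·(2.6) + (-3.4)·(-3.4) + (1.6)·(1.6) + (-1.4)·(-1.4)) / 4 = 23.2/4 = 5.8

S is symmetric (S[j,i] = S[i,j]). Assembling:

S = [[6.8, 1.8],
 [1.8, 5.8]]


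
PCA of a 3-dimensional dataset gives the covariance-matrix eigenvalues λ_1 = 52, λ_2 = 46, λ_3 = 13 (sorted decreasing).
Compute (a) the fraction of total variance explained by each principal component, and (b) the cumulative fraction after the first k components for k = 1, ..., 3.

Step 1 — total variance = trace(Sigma) = Σ λ_i = 52 + 46 + 13 = 111.

Step 2 — fraction explained by component i = λ_i / Σ λ:
  PC1: 52/111 = 0.4685
  PC2: 46/111 = 0.4144
  PC3: 13/111 = 0.1171

Step 3 — cumulative fraction after k components = (λ_1 + ... + λ_k) / Σ λ:
  k = 1: 52/111 = 0.4685
  k = 2: (52 + 46)/111 = 98/111 = 0.8829
  k = 3: (52 + 46 + 13)/111 = 111/111 = 1

Summary (fraction, with percent):

explained: PC1 0.4685 (46.85%), PC2 0.4144 (41.44%), PC3 0.1171 (11.71%);  cumulative: 0.4685, 0.8829, 1


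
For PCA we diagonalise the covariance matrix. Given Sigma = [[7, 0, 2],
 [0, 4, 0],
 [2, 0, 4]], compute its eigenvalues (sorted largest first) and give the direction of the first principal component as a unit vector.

Step 1 — characteristic polynomial p(λ) = det(λI - Sigma) = λ³ - tr·λ² + c_1·λ - det, where tr = trace, c_1 = sum of the principal 2×2 minors, det = det(Sigma):
  tr = 7 + 4 + 4 = 15,
  c_1 = (7·4 - (0)²) + (7·4 - (2)²) + (4·4 - (0)²) = 28 + 24 + 16 = 68,
  det = 7·(4·4 - (0)²) - (0)·((0)·4 - (0)·(2)) + (2)·((0)·(0) - 4·(2)) = 7·(16) - (0)·(0) + (2)·(-8) = 96.
  So p(λ) = λ³ - 15λ² + 68λ - 96.
Step 2 — look for an integer root (rational root theorem: any rational root is an integer divisor of 96). Testing λ = 3:
  p(3) = 27 - 135 + 204 - 96 = 0  ✓
  Dividing out (λ - 3): p(λ) = (λ - 3)(λ² - 12λ + 32).
Step 3 — remaining eigenvalues from the quadratic λ² - 12λ + 32 = 0:
  Δ = 12² - 4·32 = 144 - 128 = 16,  λ = (12 ± √16)/2 = (12 ± 4)/2 = 8 or 4.
  Sorted: λ_1 = 8,  λ_2 = 4,  λ_3 = 3  (check: sum = 15 = tr ✓).

Step 4 — unit eigenvector for λ_1 = 8: v spans the null space of (Sigma - λ_1 I), whose rows are
  r_1 = (-1, 0, 2),  r_2 = (0, -4, 0),  r_3 = (2, 0, -4).
  v is orthogonal to every row, so take v ∝ r_1 × r_2 = ((0)·(0) - (2)·(-4), (2)·(0) - (-1)·(0), (-1)·(-4) - (0)·(0)) = (8, 0, 4).
  Rescale (divide by 4): u = (2, 0, 1).
  ||u|| = √((2)² + (0)² + (1)²) = √(5) ≈ 2.2361,  v_1 = u/||u|| ≈ (0.8944, 0, 0.4472) (||v_1|| = 1).

λ_1 = 8,  λ_2 = 4,  λ_3 = 3;  v_1 ≈ (0.8944, 0, 0.4472)


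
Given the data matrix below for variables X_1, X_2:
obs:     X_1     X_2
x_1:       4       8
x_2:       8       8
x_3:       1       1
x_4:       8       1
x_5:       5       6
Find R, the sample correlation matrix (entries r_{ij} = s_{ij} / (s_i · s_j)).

Step 1 — column means:
  mean(X_1) = (4 + 8 + 1 + 8 + 5) / 5 = 26/5 = 5.2
  mean(X_2) = (8 + 8 + 1 + 1 + 6) / 5 = 24/5 = 4.8

Step 2 — sample variances and covariances s[i,j] = (1/(n-1)) · Σ_k (x_{k,i} - mean_i) · (x_{k,j} - mean_j), with n-1 = 4:
  s[X_1,X_1] = ((-1.2)·(-1.2) + (2.8)·(2.8) + (-4.2)·(-4.2) + (2.8)·(2.8) + (-0.2)·(-0.2)) / 4 = 34.8/4 = 8.7
  s[X_1,X_2] = ((-1.2)·(3.2) + (2.8)·(3.2) + (-4.2)·(-3.8) + (2.8)·(-3.8) + (-0.2)·(1.2)) / 4 = 10.2/4 = 2.55
  s[X_2,X_2] = ((3.2)·(3.2) + (3.2)·(3.2) + (-3.8)·(-3.8) + (-3.8)·(-3.8) + (1.2)·(1.2)) / 4 = 50.8/4 = 12.7
  Sample standard deviations s_i = √(s[i,i]):
  s(X_1) = √(8.7) = 2.9496
  s(X_2) = √(12.7) = 3.5637

Step 3 — r_{ij} = s_{ij} / (s_i · s_j):
  r[X_1,X_1] = 1 (diagonal).
  r[X_1,X_2] = 2.55 / (2.9496 · 3.5637) = 2.55 / 10.5114 = 0.2426
  r[X_2,X_2] = 1 (diagonal).

R is symmetric with unit diagonal. Assembling:

R = [[1, 0.2426],
 [0.2426, 1]]


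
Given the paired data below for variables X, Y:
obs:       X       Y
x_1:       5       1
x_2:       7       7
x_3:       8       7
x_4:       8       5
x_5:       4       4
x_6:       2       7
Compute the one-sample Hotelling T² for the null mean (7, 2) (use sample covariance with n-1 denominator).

Step 1 — sample mean vector:
  mean(X) = (5 + 7 + 8 + 8 + 4 + 2) / 6 = 34/6 = 5.6667
  mean(Y) = (1 + 7 + 7 + 5 + 4 + 7) / 6 = 31/6 = 5.1667
  x̄ = (5.6667, 5.1667),  deviation x̄ - mu_0 = (5.6667, 5.1667) - (7, 2) = (-1.3333, 3.1667).

Step 2 — sample covariance matrix, S[i,j] = (1/(n-1)) · Σ_k (x_{k,i} - mean_i) · (x_{k,j} - mean_j), divisor n-1 = 5:
  S[X,X] = ((-0.6667)·(-0.6667) + (1.3333)·(1.3333) + (2.3333)·(2.3333) + (2.3333)·(2.3333) + (-1.6667)·(-1.6667) + (-3.6667)·(-3.6667)) / 5 = 29.3333/5 = 5.8667
  S[X,Y] = ((-0.6667)·(-4.1667) + (1.3333)·(1.8333) + (2.3333)·(1.8333) + (2.3333)·(-0.1667) + (-1.6667)·(-1.1667) + (-3.6667)·(1.8333)) / 5 = 4.3333/5 = 0.8667
  S[Y,Y] = ((-4.1667)·(-4.1667) + (1.8333)·(1.8333) + (1.8333)·(1.8333) + (-0.1667)·(-0.1667) + (-1.1667)·(-1.1667) + (1.8333)·(1.8333)) / 5 = 28.8333/5 = 5.7667
  S = [[5.8667, 0.8667],
 [0.8667, 5.7667]].

Step 3 — invert S. det(S) = 5.8667·5.7667 - (0.8667)² = 33.08.
  S^{-1} = (1/det) · [[d, -b], [-b, a]] = [[0.1743, -0.0262],
 [-0.0262, 0.1773]].

Step 4 — quadratic form (x̄ - mu_0)^T · S^{-1} · (x̄ - mu_0):
  S^{-1} · (x̄ - mu_0) = (-0.3154, 0.5965),
  (x̄ - mu_0)^T · [...] = (-1.3333)·(-0.3154) + (3.1667)·(0.5965) = 2.3096.

Step 5 — scale by n: T² = 6 · 2.3096 = 13.8573.

T² ≈ 13.8573


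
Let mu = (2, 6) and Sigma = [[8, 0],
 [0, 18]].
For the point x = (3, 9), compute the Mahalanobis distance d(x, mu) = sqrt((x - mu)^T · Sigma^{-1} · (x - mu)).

Step 1 — centre the observation: (x - mu) = (1, 3).

Step 2 — invert Sigma. det(Sigma) = 8·18 - (0)² = 144.
  Sigma^{-1} = (1/det) · [[d, -b], [-b, a]] = [[0.125, 0],
 [0, 0.0556]].

Step 3 — form the quadratic (x - mu)^T · Sigma^{-1} · (x - mu):
  Sigma^{-1} · (x - mu) = (0.125, 0.1667).
  (x - mu)^T · [Sigma^{-1} · (x - mu)] = (1)·(0.125) + (3)·(0.1667) = 0.625.

Step 4 — take square root: d = √(0.625) ≈ 0.7906.

d(x, mu) = √(0.625) ≈ 0.7906


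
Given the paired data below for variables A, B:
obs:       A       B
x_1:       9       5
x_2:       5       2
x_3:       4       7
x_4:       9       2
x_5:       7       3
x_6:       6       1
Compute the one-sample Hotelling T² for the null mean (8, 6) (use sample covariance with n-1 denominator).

Step 1 — sample mean vector:
  mean(A) = (9 + 5 + 4 + 9 + 7 + 6) / 6 = 40/6 = 6.6667
  mean(B) = (5 + 2 + 7 + 2 + 3 + 1) / 6 = 20/6 = 3.3333
  x̄ = (6.6667, 3.3333),  deviation x̄ - mu_0 = (6.6667, 3.3333) - (8, 6) = (-1.3333, -2.6667).

Step 2 — sample covariance matrix, S[i,j] = (1/(n-1)) · Σ_k (x_{k,i} - mean_i) · (x_{k,j} - mean_j), divisor n-1 = 5:
  S[A,A] = ((2.3333)·(2.3333) + (-1.6667)·(-1.6667) + (-2.6667)·(-2.6667) + (2.3333)·(2.3333) + (0.3333)·(0.3333) + (-0.6667)·(-0.6667)) / 5 = 21.3333/5 = 4.2667
  S[A,B] = ((2.3333)·(1.6667) + (-1.6667)·(-1.3333) + (-2.6667)·(3.6667) + (2.3333)·(-1.3333) + (0.3333)·(-0.3333) + (-0.6667)·(-2.3333)) / 5 = -5.3333/5 = -1.0667
  S[B,B] = ((1.6667)·(1.6667) + (-1.3333)·(-1.3333) + (3.6667)·(3.6667) + (-1.3333)·(-1.3333) + (-0.3333)·(-0.3333) + (-2.3333)·(-2.3333)) / 5 = 25.3333/5 = 5.0667
  S = [[4.2667, -1.0667],
 [-1.0667, 5.0667]].

Step 3 — invert S. det(S) = 4.2667·5.0667 - (-1.0667)² = 20.48.
  S^{-1} = (1/det) · [[d, -b], [-b, a]] = [[0.2474, 0.0521],
 [0.0521, 0.2083]].

Step 4 — quadratic form (x̄ - mu_0)^T · S^{-1} · (x̄ - mu_0):
  S^{-1} · (x̄ - mu_0) = (-0.4687, -0.625),
  (x̄ - mu_0)^T · [...] = (-1.3333)·(-0.4687) + (-2.6667)·(-0.625) = 2.2917.

Step 5 — scale by n: T² = 6 · 2.2917 = 13.75.

T² ≈ 13.75


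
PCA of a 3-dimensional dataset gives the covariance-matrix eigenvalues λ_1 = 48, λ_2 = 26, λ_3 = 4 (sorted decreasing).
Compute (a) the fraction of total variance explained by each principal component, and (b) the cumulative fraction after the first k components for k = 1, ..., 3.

Step 1 — total variance = trace(Sigma) = Σ λ_i = 48 + 26 + 4 = 78.

Step 2 — fraction explained by component i = λ_i / Σ λ:
  PC1: 48/78 = 0.6154
  PC2: 26/78 = 0.3333
  PC3: 4/78 = 0.0513

Step 3 — cumulative fraction after k components = (λ_1 + ... + λ_k) / Σ λ:
  k = 1: 48/78 = 0.6154
  k = 2: (48 + 26)/78 = 74/78 = 0.9487
  k = 3: (48 + 26 + 4)/78 = 78/78 = 1

Summary (fraction, with percent):

explained: PC1 0.6154 (61.54%), PC2 0.3333 (33.33%), PC3 0.0513 (5.13%);  cumulative: 0.6154, 0.9487, 1


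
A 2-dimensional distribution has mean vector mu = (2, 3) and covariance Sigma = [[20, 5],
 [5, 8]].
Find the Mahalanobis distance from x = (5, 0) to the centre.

Step 1 — centre the observation: (x - mu) = (3, -3).

Step 2 — invert Sigma. det(Sigma) = 20·8 - (5)² = 135.
  Sigma^{-1} = (1/det) · [[d, -b], [-b, a]] = [[0.0593, -0.037],
 [-0.037, 0.1481]].

Step 3 — form the quadratic (x - mu)^T · Sigma^{-1} · (x - mu):
  Sigma^{-1} · (x - mu) = (0.2889, -0.5556).
  (x - mu)^T · [Sigma^{-1} · (x - mu)] = (3)·(0.2889) + (-3)·(-0.5556) = 2.5333.

Step 4 — take square root: d = √(2.5333) ≈ 1.5916.

d(x, mu) = √(2.5333) ≈ 1.5916


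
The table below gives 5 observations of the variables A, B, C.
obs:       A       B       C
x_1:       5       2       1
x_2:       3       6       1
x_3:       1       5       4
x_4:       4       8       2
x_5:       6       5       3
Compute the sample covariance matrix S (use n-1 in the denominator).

Step 1 — column means:
  mean(A) = (5 + 3 + 1 + 4 + 6) / 5 = 19/5 = 3.8
  mean(B) = (2 + 6 + 5 + 8 + 5) / 5 = 26/5 = 5.2
  mean(C) = (1 + 1 + 4 + 2 + 3) / 5 = 11/5 = 2.2

Step 2 — sample covariance S[i,j] = (1/(n-1)) · Σ_k (x_{k,i} - mean_i) · (x_{k,j} - mean_j), with n-1 = 4.
  S[A,A] = ((1.2)·(1.2) + (-0.8)·(-0.8) + (-2.8)·(-2.8) + (0.2)·(0.2) + (2.2)·(2.2)) / 4 = 14.8/4 = 3.7
  S[A,B] = ((1.2)·(-3.2) + (-0.8)·(0.8) + (-2.8)·(-0.2) + (0.2)·(2.8) + (2.2)·(-0.2)) / 4 = -3.8/4 = -0.95
  S[A,C] = ((1.2)·(-1.2) + (-0.8)·(-1.2) + (-2.8)·(1.8) + (0.2)·(-0.2) + (2.2)·(0.8)) / 4 = -3.8/4 = -0.95
  S[B,B] = ((-3.2)·(-3.2) + (0.8)·(0.8) + (-0.2)·(-0.2) + (2.8)·(2.8) + (-0.2)·(-0.2)) / 4 = 18.8/4 = 4.7
  S[B,C] = ((-3.2)·(-1.2) + (0.8)·(-1.2) + (-0.2)·(1.8) + (2.8)·(-0.2) + (-0.2)·(0.8)) / 4 = 1.8/4 = 0.45
  S[C,C] = ((-1.2)·(-1.2) + (-1.2)·(-1.2) + (1.8)·(1.8) + (-0.2)·(-0.2) + (0.8)·(0.8)) / 4 = 6.8/4 = 1.7

S is symmetric (S[j,i] = S[i,j]). Assembling:

S = [[3.7, -0.95, -0.95],
 [-0.95, 4.7, 0.45],
 [-0.95, 0.45, 1.7]]


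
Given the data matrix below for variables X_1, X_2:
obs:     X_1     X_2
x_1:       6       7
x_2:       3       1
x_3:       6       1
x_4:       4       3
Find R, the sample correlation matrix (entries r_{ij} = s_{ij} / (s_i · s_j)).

Step 1 — column means:
  mean(X_1) = (6 + 3 + 6 + 4) / 4 = 19/4 = 4.75
  mean(X_2) = (7 + 1 + 1 + 3) / 4 = 12/4 = 3

Step 2 — sample variances and covariances s[i,j] = (1/(n-1)) · Σ_k (x_{k,i} - mean_i) · (x_{k,j} - mean_j), with n-1 = 3:
  s[X_1,X_1] = ((1.25)·(1.25) + (-1.75)·(-1.75) + (1.25)·(1.25) + (-0.75)·(-0.75)) / 3 = 6.75/3 = 2.25
  s[X_1,X_2] = ((1.25)·(4) + (-1.75)·(-2) + (1.25)·(-2) + (-0.75)·(0)) / 3 = 6/3 = 2
  s[X_2,X_2] = ((4)·(4) + (-2)·(-2) + (-2)·(-2) + (0)·(0)) / 3 = 24/3 = 8
  Sample standard deviations s_i = √(s[i,i]):
  s(X_1) = √(2.25) = 1.5
  s(X_2) = √(8) = 2.8284

Step 3 — r_{ij} = s_{ij} / (s_i · s_j):
  r[X_1,X_1] = 1 (diagonal).
  r[X_1,X_2] = 2 / (1.5 · 2.8284) = 2 / 4.2426 = 0.4714
  r[X_2,X_2] = 1 (diagonal).

R is symmetric with unit diagonal. Assembling:

R = [[1, 0.4714],
 [0.4714, 1]]


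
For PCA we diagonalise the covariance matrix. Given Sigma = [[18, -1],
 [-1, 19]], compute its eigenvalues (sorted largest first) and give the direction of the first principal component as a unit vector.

Step 1 — characteristic polynomial of 2×2 Sigma:
  det(Sigma - λI) = λ² - trace · λ + det = 0.
  trace = 18 + 19 = 37, det = 18·19 - (-1)² = 341.
Step 2 — discriminant:
  Δ = trace² - 4·det = 1369 - 1364 = 5.
Step 3 — eigenvalues:
  λ = (trace ± √Δ)/2 = (37 ± 2.2361)/2,
  λ_1 = 19.618,  λ_2 = 17.382.

Step 4 — unit eigenvector for λ_1: solve (Sigma - λ_1 I)v = 0. First row:
  (18 - 19.618)·v_x + (-1)·v_y = 0, i.e. (-1.618)·v_x + (-1)·v_y = 0,
  so v ∝ (b, λ_1 - a) = (-1, 1.618); multiply by -1 so the first entry is positive: u = (1, -1.618).
  ||u|| = √((1)² + (-1.618)²) = √(3.618) ≈ 1.9021,
  v_1 = u/||u|| ≈ (0.5257, -0.8507) (||v_1|| = 1).

λ_1 = 19.618,  λ_2 = 17.382;  v_1 ≈ (0.5257, -0.8507)


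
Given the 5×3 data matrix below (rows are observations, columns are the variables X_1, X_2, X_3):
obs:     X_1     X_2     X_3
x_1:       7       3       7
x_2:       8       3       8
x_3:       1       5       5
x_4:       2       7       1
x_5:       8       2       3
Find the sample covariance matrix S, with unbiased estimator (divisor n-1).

Step 1 — column means:
  mean(X_1) = (7 + 8 + 1 + 2 + 8) / 5 = 26/5 = 5.2
  mean(X_2) = (3 + 3 + 5 + 7 + 2) / 5 = 20/5 = 4
  mean(X_3) = (7 + 8 + 5 + 1 + 3) / 5 = 24/5 = 4.8

Step 2 — sample covariance S[i,j] = (1/(n-1)) · Σ_k (x_{k,i} - mean_i) · (x_{k,j} - mean_j), with n-1 = 4.
  S[X_1,X_1] = ((1.8)·(1.8) + (2.8)·(2.8) + (-4.2)·(-4.2) + (-3.2)·(-3.2) + (2.8)·(2.8)) / 4 = 46.8/4 = 11.7
  S[X_1,X_2] = ((1.8)·(-1) + (2.8)·(-1) + (-4.2)·(1) + (-3.2)·(3) + (2.8)·(-2)) / 4 = -24/4 = -6
  S[X_1,X_3] = ((1.8)·(2.2) + (2.8)·(3.2) + (-4.2)·(0.2) + (-3.2)·(-3.8) + (2.8)·(-1.8)) / 4 = 19.2/4 = 4.8
  S[X_2,X_2] = ((-1)·(-1) + (-1)·(-1) + (1)·(1) + (3)·(3) + (-2)·(-2)) / 4 = 16/4 = 4
  S[X_2,X_3] = ((-1)·(2.2) + (-1)·(3.2) + (1)·(0.2) + (3)·(-3.8) + (-2)·(-1.8)) / 4 = -13/4 = -3.25
  S[X_3,X_3] = ((2.2)·(2.2) + (3.2)·(3.2) + (0.2)·(0.2) + (-3.8)·(-3.8) + (-1.8)·(-1.8)) / 4 = 32.8/4 = 8.2

S is symmetric (S[j,i] = S[i,j]). Assembling:

S = [[11.7, -6, 4.8],
 [-6, 4, -3.25],
 [4.8, -3.25, 8.2]]


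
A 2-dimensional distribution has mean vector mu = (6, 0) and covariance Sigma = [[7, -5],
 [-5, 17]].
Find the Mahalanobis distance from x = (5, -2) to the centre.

Step 1 — centre the observation: (x - mu) = (-1, -2).

Step 2 — invert Sigma. det(Sigma) = 7·17 - (-5)² = 94.
  Sigma^{-1} = (1/det) · [[d, -b], [-b, a]] = [[0.1809, 0.0532],
 [0.0532, 0.0745]].

Step 3 — form the quadratic (x - mu)^T · Sigma^{-1} · (x - mu):
  Sigma^{-1} · (x - mu) = (-0.2872, -0.2021).
  (x - mu)^T · [Sigma^{-1} · (x - mu)] = (-1)·(-0.2872) + (-2)·(-0.2021) = 0.6915.

Step 4 — take square root: d = √(0.6915) ≈ 0.8316.

d(x, mu) = √(0.6915) ≈ 0.8316


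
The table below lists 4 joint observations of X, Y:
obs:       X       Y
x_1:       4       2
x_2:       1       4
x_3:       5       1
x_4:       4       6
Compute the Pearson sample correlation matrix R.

Step 1 — column means:
  mean(X) = (4 + 1 + 5 + 4) / 4 = 14/4 = 3.5
  mean(Y) = (2 + 4 + 1 + 6) / 4 = 13/4 = 3.25

Step 2 — sample variances and covariances s[i,j] = (1/(n-1)) · Σ_k (x_{k,i} - mean_i) · (x_{k,j} - mean_j), with n-1 = 3:
  s[X,X] = ((0.5)·(0.5) + (-2.5)·(-2.5) + (1.5)·(1.5) + (0.5)·(0.5)) / 3 = 9/3 = 3
  s[X,Y] = ((0.5)·(-1.25) + (-2.5)·(0.75) + (1.5)·(-2.25) + (0.5)·(2.75)) / 3 = -4.5/3 = -1.5
  s[Y,Y] = ((-1.25)·(-1.25) + (0.75)·(0.75) + (-2.25)·(-2.25) + (2.75)·(2.75)) / 3 = 14.75/3 = 4.9167
  Sample standard deviations s_i = √(s[i,i]):
  s(X) = √(3) = 1.7321
  s(Y) = √(4.9167) = 2.2174

Step 3 — r_{ij} = s_{ij} / (s_i · s_j):
  r[X,X] = 1 (diagonal).
  r[X,Y] = -1.5 / (1.7321 · 2.2174) = -1.5 / 3.8406 = -0.3906
  r[Y,Y] = 1 (diagonal).

R is symmetric with unit diagonal. Assembling:

R = [[1, -0.3906],
 [-0.3906, 1]]


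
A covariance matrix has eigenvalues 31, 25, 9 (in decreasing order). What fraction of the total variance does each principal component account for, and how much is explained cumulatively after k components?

Step 1 — total variance = trace(Sigma) = Σ λ_i = 31 + 25 + 9 = 65.

Step 2 — fraction explained by component i = λ_i / Σ λ:
  PC1: 31/65 = 0.4769
  PC2: 25/65 = 0.3846
  PC3: 9/65 = 0.1385

Step 3 — cumulative fraction after k components = (λ_1 + ... + λ_k) / Σ λ:
  k = 1: 31/65 = 0.4769
  k = 2: (31 + 25)/65 = 56/65 = 0.8615
  k = 3: (31 + 25 + 9)/65 = 65/65 = 1

Summary (fraction, with percent):

explained: PC1 0.4769 (47.69%), PC2 0.3846 (38.46%), PC3 0.1385 (13.85%);  cumulative: 0.4769, 0.8615, 1


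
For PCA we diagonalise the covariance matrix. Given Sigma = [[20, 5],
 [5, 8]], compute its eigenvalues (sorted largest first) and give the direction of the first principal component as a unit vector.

Step 1 — characteristic polynomial of 2×2 Sigma:
  det(Sigma - λI) = λ² - trace · λ + det = 0.
  trace = 20 + 8 = 28, det = 20·8 - (5)² = 135.
Step 2 — discriminant:
  Δ = trace² - 4·det = 784 - 540 = 244.
Step 3 — eigenvalues:
  λ = (trace ± √Δ)/2 = (28 ± 15.6205)/2,
  λ_1 = 21.8102,  λ_2 = 6.1898.

Step 4 — unit eigenvector for λ_1: solve (Sigma - λ_1 I)v = 0. First row:
  (20 - 21.8102)·v_x + (5)·v_y = 0, i.e. (-1.8102)·v_x + (5)·v_y = 0,
  so v ∝ (b, λ_1 - a) = (5, 1.8102) = u.
  ||u|| = √((5)² + (1.8102)²) = √(28.277) ≈ 5.3176,
  v_1 = u/||u|| ≈ (0.9403, 0.3404) (||v_1|| = 1).

λ_1 = 21.8102,  λ_2 = 6.1898;  v_1 ≈ (0.9403, 0.3404)


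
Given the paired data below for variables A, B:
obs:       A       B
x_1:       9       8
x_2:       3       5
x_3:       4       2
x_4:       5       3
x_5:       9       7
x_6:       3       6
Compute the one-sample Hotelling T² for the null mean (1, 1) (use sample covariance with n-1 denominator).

Step 1 — sample mean vector:
  mean(A) = (9 + 3 + 4 + 5 + 9 + 3) / 6 = 33/6 = 5.5
  mean(B) = (8 + 5 + 2 + 3 + 7 + 6) / 6 = 31/6 = 5.1667
  x̄ = (5.5, 5.1667),  deviation x̄ - mu_0 = (5.5, 5.1667) - (1, 1) = (4.5, 4.1667).

Step 2 — sample covariance matrix, S[i,j] = (1/(n-1)) · Σ_k (x_{k,i} - mean_i) · (x_{k,j} - mean_j), divisor n-1 = 5:
  S[A,A] = ((3.5)·(3.5) + (-2.5)·(-2.5) + (-1.5)·(-1.5) + (-0.5)·(-0.5) + (3.5)·(3.5) + (-2.5)·(-2.5)) / 5 = 39.5/5 = 7.9
  S[A,B] = ((3.5)·(2.8333) + (-2.5)·(-0.1667) + (-1.5)·(-3.1667) + (-0.5)·(-2.1667) + (3.5)·(1.8333) + (-2.5)·(0.8333)) / 5 = 20.5/5 = 4.1
  S[B,B] = ((2.8333)·(2.8333) + (-0.1667)·(-0.1667) + (-3.1667)·(-3.1667) + (-2.1667)·(-2.1667) + (1.8333)·(1.8333) + (0.8333)·(0.8333)) / 5 = 26.8333/5 = 5.3667
  S = [[7.9, 4.1],
 [4.1, 5.3667]].

Step 3 — invert S. det(S) = 7.9·5.3667 - (4.1)² = 25.5867.
  S^{-1} = (1/det) · [[d, -b], [-b, a]] = [[0.2097, -0.1602],
 [-0.1602, 0.3088]].

Step 4 — quadratic form (x̄ - mu_0)^T · S^{-1} · (x̄ - mu_0):
  S^{-1} · (x̄ - mu_0) = (0.2762, 0.5654),
  (x̄ - mu_0)^T · [...] = (4.5)·(0.2762) + (4.1667)·(0.5654) = 3.5987.

Step 5 — scale by n: T² = 6 · 3.5987 = 21.592.

T² ≈ 21.592


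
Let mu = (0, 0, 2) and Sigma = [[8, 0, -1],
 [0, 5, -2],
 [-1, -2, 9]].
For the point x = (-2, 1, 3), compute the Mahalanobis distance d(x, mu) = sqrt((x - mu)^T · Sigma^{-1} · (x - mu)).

Step 1 — centre the observation: (x - mu) = (-2, 1, 1).

Step 2 — invert Sigma (cofactor / det for 3×3, or solve directly):
  Sigma^{-1} = [[0.1269, 0.0062, 0.0155],
 [0.0062, 0.2198, 0.0495],
 [0.0155, 0.0495, 0.1238]].

Step 3 — form the quadratic (x - mu)^T · Sigma^{-1} · (x - mu):
  Sigma^{-1} · (x - mu) = (-0.2322, 0.257, 0.1424).
  (x - mu)^T · [Sigma^{-1} · (x - mu)] = (-2)·(-0.2322) + (1)·(0.257) + (1)·(0.1424) = 0.8638.

Step 4 — take square root: d = √(0.8638) ≈ 0.9294.

d(x, mu) = √(0.8638) ≈ 0.9294
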